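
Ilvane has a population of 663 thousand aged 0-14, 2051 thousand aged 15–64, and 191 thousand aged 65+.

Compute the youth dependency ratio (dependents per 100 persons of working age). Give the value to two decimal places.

Youth dependency ratio = 663 / 2051 × 100 = 32.33

Youth dependency ratio: 32.33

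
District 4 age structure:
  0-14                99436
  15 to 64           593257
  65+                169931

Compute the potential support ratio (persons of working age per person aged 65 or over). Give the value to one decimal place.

Potential support ratio: 3.5

Potential support ratio = 593257 / 169931 = 3.5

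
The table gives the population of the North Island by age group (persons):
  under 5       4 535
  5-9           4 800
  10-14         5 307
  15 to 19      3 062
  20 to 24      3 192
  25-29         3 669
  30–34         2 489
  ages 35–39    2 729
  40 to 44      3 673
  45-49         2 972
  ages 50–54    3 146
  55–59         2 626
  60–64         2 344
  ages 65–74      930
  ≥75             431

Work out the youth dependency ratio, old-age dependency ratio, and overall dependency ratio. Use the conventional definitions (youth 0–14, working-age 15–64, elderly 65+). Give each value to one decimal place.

Youth dependency ratio: 49.0
Old-age dependency ratio: 4.6
Total dependency ratio: 53.5

0–14: 4 535 + 4 800 + 5 307 = 14 642
15–64: 3 062 + 3 192 + 3 669 + 2 489 + 2 729 + 3 673 + 2 972 + 3 146 + 2 626 + 2 344 = 29 902
65+: 930 + 431 = 1 361
Youth dependency ratio = 14 642 / 29 902 × 100 = 49.0
Old-age dependency ratio = 1 361 / 29 902 × 100 = 4.6
Total dependency ratio = (14 642 + 1 361) / 29 902 × 100 = 16 003 / 29 902 × 100 = 53.5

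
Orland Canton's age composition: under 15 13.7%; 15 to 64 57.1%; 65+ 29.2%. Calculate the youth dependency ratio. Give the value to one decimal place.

Youth dependency ratio: 24.0

Youth dependency ratio = 13.7 / 57.1 × 100 = 24.0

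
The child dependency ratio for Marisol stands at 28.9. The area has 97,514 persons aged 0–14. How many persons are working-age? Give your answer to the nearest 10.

Youth dependency ratio = youth / working-age × 100
28.9 = 97,514 / W × 100
⇒ 337,420

Working-age: 337,420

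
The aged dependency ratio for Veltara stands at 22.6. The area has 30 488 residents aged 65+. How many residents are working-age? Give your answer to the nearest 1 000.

Working-age: 135 000

Old-age dependency ratio = elderly / working-age × 100
22.6 = 30 488 / W × 100
⇒ 135 000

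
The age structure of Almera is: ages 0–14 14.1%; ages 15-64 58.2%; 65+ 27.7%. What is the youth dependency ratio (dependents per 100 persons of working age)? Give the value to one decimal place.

Youth dependency ratio: 24.2

Youth dependency ratio = 14.1 / 58.2 × 100 = 24.2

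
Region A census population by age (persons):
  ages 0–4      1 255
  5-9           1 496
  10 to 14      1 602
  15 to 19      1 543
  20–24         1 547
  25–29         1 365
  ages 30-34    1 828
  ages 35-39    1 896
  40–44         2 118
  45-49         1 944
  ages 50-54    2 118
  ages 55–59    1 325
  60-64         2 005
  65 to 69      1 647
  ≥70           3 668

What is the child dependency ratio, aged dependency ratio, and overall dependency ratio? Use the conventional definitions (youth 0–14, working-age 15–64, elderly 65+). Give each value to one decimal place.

0–14: 1 255 + 1 496 + 1 602 = 4 353
15–64: 1 543 + 1 547 + 1 365 + 1 828 + 1 896 + 2 118 + 1 944 + 2 118 + 1 325 + 2 005 = 17 689
65+: 1 647 + 3 668 = 5 315
Youth dependency ratio = 4 353 / 17 689 × 100 = 24.6
Old-age dependency ratio = 5 315 / 17 689 × 100 = 30.0
Total dependency ratio = (4 353 + 5 315) / 17 689 × 100 = 9 668 / 17 689 × 100 = 54.7

Youth dependency ratio: 24.6
Old-age dependency ratio: 30.0
Total dependency ratio: 54.7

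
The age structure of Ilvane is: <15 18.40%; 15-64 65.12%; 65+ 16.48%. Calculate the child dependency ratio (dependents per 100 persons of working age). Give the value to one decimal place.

Youth dependency ratio: 28.3

Youth dependency ratio = 18.40 / 65.12 × 100 = 28.3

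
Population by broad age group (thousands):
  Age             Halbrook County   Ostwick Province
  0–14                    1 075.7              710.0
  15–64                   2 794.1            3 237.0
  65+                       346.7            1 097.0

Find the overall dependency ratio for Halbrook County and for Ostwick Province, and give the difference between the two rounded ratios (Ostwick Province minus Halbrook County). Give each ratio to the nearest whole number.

Halbrook County: 51
Ostwick Province: 56
Difference: +5

Halbrook County: (1 075.7 + 346.7) / 2 794.1 × 100 = 1 422.4 / 2 794.1 × 100 = 51
Ostwick Province: (710.0 + 1 097.0) / 3 237.0 × 100 = 1 807.0 / 3 237.0 × 100 = 56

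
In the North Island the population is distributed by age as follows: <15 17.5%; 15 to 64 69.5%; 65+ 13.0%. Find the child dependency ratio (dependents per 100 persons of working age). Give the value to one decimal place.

Youth dependency ratio: 25.2

Youth dependency ratio = 17.5 / 69.5 × 100 = 25.2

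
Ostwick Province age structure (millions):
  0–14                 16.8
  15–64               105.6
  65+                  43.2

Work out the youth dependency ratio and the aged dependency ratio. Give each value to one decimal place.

Youth dependency ratio = 16.8 / 105.6 × 100 = 15.9
Old-age dependency ratio = 43.2 / 105.6 × 100 = 40.9

Youth dependency ratio: 15.9
Old-age dependency ratio: 40.9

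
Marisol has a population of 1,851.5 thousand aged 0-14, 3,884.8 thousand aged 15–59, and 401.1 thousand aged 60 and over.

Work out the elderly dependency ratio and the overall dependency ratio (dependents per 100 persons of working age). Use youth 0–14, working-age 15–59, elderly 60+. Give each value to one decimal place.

Old-age dependency ratio: 10.3
Total dependency ratio: 58.0

Old-age dependency ratio = 401.1 / 3,884.8 × 100 = 10.3
Total dependency ratio = (1,851.5 + 401.1) / 3,884.8 × 100 = 2,252.6 / 3,884.8 × 100 = 58.0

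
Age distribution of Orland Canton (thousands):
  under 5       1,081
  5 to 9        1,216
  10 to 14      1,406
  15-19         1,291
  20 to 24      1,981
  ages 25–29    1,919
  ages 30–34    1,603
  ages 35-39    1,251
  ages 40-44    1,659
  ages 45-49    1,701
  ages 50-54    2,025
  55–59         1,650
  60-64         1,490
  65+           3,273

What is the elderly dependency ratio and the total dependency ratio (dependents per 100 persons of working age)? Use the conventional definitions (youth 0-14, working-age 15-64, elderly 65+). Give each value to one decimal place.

0–14: 1,081 + 1,216 + 1,406 = 3,703
15–64: 1,291 + 1,981 + 1,919 + 1,603 + 1,251 + 1,659 + 1,701 + 2,025 + 1,650 + 1,490 = 16,570
65+: 3,273
Old-age dependency ratio = 3,273 / 16,570 × 100 = 19.8
Total dependency ratio = (3,703 + 3,273) / 16,570 × 100 = 6,976 / 16,570 × 100 = 42.1

Old-age dependency ratio: 19.8
Total dependency ratio: 42.1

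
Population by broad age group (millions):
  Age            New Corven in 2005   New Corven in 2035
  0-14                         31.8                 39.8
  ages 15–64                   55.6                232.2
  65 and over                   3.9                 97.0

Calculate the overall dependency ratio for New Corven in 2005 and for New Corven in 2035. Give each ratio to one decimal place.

New Corven in 2005: 64.2
New Corven in 2035: 58.9

New Corven in 2005: (31.8 + 3.9) / 55.6 × 100 = 35.7 / 55.6 × 100 = 64.2
New Corven in 2035: (39.8 + 97.0) / 232.2 × 100 = 136.8 / 232.2 × 100 = 58.9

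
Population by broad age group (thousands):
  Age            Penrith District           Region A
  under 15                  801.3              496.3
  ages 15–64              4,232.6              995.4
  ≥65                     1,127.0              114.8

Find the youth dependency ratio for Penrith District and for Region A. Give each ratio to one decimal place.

Penrith District: 801.3 / 4,232.6 × 100 = 18.9
Region A: 496.3 / 995.4 × 100 = 49.9

Penrith District: 18.9
Region A: 49.9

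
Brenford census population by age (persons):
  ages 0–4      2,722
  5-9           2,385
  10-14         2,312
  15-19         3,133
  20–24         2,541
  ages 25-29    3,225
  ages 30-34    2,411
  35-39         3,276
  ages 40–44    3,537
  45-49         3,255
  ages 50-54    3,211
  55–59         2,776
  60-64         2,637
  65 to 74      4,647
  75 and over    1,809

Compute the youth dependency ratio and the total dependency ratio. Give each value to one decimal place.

Youth dependency ratio: 24.7
Total dependency ratio: 46.2

0–14: 2,722 + 2,385 + 2,312 = 7,419
15–64: 3,133 + 2,541 + 3,225 + 2,411 + 3,276 + 3,537 + 3,255 + 3,211 + 2,776 + 2,637 = 30,002
65+: 4,647 + 1,809 = 6,456
Youth dependency ratio = 7,419 / 30,002 × 100 = 24.7
Total dependency ratio = (7,419 + 6,456) / 30,002 × 100 = 13,875 / 30,002 × 100 = 46.2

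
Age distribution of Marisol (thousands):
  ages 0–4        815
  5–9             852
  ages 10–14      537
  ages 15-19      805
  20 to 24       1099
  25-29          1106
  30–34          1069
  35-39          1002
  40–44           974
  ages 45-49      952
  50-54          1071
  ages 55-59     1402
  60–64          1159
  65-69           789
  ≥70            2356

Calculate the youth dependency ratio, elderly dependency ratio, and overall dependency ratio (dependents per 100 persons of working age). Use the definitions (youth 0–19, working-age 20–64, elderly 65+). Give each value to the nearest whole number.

Youth dependency ratio: 31
Old-age dependency ratio: 32
Total dependency ratio: 63

0–19: 815 + 852 + 537 + 805 = 3009
20–64: 1099 + 1106 + 1069 + 1002 + 974 + 952 + 1071 + 1402 + 1159 = 9834
65+: 789 + 2356 = 3145
Youth dependency ratio = 3009 / 9834 × 100 = 31
Old-age dependency ratio = 3145 / 9834 × 100 = 32
Total dependency ratio = (3009 + 3145) / 9834 × 100 = 6154 / 9834 × 100 = 63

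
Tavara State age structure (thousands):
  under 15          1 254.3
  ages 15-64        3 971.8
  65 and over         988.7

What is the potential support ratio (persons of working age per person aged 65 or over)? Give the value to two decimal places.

Potential support ratio = 3 971.8 / 988.7 = 4.02

Potential support ratio: 4.02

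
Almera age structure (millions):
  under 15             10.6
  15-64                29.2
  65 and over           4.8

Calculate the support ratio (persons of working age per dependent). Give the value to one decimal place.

Support ratio: 1.9

Support ratio = 29.2 / (10.6 + 4.8) = 29.2 / 15.4 = 1.9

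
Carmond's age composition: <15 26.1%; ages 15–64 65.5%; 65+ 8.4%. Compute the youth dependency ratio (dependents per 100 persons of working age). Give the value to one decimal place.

Youth dependency ratio = 26.1 / 65.5 × 100 = 39.8

Youth dependency ratio: 39.8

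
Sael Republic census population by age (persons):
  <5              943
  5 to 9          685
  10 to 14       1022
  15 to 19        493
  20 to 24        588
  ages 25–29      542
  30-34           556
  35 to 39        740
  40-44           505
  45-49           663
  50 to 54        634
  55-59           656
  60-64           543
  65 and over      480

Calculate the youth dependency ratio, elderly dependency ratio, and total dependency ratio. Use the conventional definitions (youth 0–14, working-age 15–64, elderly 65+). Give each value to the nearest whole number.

Youth dependency ratio: 45
Old-age dependency ratio: 8
Total dependency ratio: 53

0–14: 943 + 685 + 1022 = 2650
15–64: 493 + 588 + 542 + 556 + 740 + 505 + 663 + 634 + 656 + 543 = 5920
65+: 480
Youth dependency ratio = 2650 / 5920 × 100 = 45
Old-age dependency ratio = 480 / 5920 × 100 = 8
Total dependency ratio = (2650 + 480) / 5920 × 100 = 3130 / 5920 × 100 = 53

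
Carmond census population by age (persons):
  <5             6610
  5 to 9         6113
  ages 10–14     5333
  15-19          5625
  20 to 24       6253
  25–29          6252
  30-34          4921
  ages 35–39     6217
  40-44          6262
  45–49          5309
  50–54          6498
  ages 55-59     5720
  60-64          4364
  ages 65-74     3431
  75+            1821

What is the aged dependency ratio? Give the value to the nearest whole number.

0–14: 6610 + 6113 + 5333 = 18056
15–64: 5625 + 6253 + 6252 + 4921 + 6217 + 6262 + 5309 + 6498 + 5720 + 4364 = 57421
65+: 3431 + 1821 = 5252
Old-age dependency ratio = 5252 / 57421 × 100 = 9

Old-age dependency ratio: 9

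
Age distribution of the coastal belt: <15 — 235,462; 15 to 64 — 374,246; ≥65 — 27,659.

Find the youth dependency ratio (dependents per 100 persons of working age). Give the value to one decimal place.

Youth dependency ratio = 235,462 / 374,246 × 100 = 62.9

Youth dependency ratio: 62.9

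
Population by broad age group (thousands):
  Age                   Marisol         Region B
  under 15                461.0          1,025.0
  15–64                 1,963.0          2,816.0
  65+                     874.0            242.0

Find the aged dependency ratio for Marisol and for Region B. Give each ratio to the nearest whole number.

Marisol: 874.0 / 1,963.0 × 100 = 45
Region B: 242.0 / 2,816.0 × 100 = 9

Marisol: 45
Region B: 9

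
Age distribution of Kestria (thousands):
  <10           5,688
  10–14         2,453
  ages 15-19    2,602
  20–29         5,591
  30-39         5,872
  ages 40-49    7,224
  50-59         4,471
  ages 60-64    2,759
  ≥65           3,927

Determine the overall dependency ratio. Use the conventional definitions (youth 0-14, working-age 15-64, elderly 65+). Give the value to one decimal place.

0–14: 5,688 + 2,453 = 8,141
15–64: 2,602 + 5,591 + 5,872 + 7,224 + 4,471 + 2,759 = 28,519
65+: 3,927
Total dependency ratio = (8,141 + 3,927) / 28,519 × 100 = 12,068 / 28,519 × 100 = 42.3

Total dependency ratio: 42.3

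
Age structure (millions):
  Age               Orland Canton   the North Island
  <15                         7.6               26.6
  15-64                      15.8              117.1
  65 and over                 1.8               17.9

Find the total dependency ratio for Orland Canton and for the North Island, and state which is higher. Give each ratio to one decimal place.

Orland Canton: 59.5
the North Island: 38.0
Higher: Orland Canton

Orland Canton: (7.6 + 1.8) / 15.8 × 100 = 9.4 / 15.8 × 100 = 59.5
the North Island: (26.6 + 17.9) / 117.1 × 100 = 44.5 / 117.1 × 100 = 38.0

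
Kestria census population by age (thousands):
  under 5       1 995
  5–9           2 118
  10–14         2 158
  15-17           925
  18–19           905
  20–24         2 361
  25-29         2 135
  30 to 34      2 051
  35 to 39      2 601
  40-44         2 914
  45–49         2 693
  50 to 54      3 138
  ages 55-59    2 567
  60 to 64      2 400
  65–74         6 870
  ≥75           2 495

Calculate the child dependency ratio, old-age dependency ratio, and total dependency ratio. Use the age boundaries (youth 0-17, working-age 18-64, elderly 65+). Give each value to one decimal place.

Youth dependency ratio: 30.3
Old-age dependency ratio: 39.4
Total dependency ratio: 69.7

0–17: 1 995 + 2 118 + 2 158 + 925 = 7 196
18–64: 905 + 2 361 + 2 135 + 2 051 + 2 601 + 2 914 + 2 693 + 3 138 + 2 567 + 2 400 = 23 765
65+: 6 870 + 2 495 = 9 365
Youth dependency ratio = 7 196 / 23 765 × 100 = 30.3
Old-age dependency ratio = 9 365 / 23 765 × 100 = 39.4
Total dependency ratio = (7 196 + 9 365) / 23 765 × 100 = 16 561 / 23 765 × 100 = 69.7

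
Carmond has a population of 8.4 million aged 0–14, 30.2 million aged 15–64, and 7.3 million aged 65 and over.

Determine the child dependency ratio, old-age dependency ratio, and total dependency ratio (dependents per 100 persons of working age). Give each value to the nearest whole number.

Youth dependency ratio: 28
Old-age dependency ratio: 24
Total dependency ratio: 52

Youth dependency ratio = 8.4 / 30.2 × 100 = 28
Old-age dependency ratio = 7.3 / 30.2 × 100 = 24
Total dependency ratio = (8.4 + 7.3) / 30.2 × 100 = 15.7 / 30.2 × 100 = 52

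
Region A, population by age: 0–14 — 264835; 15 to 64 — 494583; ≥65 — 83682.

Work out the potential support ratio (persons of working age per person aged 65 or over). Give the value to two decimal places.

Potential support ratio: 5.91

Potential support ratio = 494583 / 83682 = 5.91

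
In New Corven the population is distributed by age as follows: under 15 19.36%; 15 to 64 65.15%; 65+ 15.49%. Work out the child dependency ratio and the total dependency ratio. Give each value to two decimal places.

Youth dependency ratio = 19.36 / 65.15 × 100 = 29.72
Total dependency ratio = (19.36 + 15.49) / 65.15 × 100 = 34.85 / 65.15 × 100 = 53.49

Youth dependency ratio: 29.72
Total dependency ratio: 53.49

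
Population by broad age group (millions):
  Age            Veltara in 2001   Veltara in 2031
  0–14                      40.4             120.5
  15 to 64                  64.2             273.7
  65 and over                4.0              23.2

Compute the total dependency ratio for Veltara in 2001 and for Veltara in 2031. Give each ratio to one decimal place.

Veltara in 2001: (40.4 + 4.0) / 64.2 × 100 = 44.4 / 64.2 × 100 = 69.2
Veltara in 2031: (120.5 + 23.2) / 273.7 × 100 = 143.7 / 273.7 × 100 = 52.5

Veltara in 2001: 69.2
Veltara in 2031: 52.5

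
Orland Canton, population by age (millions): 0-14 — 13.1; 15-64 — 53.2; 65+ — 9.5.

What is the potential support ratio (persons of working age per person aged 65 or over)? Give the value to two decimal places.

Potential support ratio: 5.60

Potential support ratio = 53.2 / 9.5 = 5.60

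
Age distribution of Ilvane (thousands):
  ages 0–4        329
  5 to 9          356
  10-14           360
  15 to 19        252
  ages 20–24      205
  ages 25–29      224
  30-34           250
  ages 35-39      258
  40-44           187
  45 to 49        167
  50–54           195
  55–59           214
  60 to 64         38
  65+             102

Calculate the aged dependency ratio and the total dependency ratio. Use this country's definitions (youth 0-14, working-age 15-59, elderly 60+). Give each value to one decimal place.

0–14: 329 + 356 + 360 = 1 045
15–59: 252 + 205 + 224 + 250 + 258 + 187 + 167 + 195 + 214 = 1 952
60+: 38 + 102 = 140
Old-age dependency ratio = 140 / 1 952 × 100 = 7.2
Total dependency ratio = (1 045 + 140) / 1 952 × 100 = 1 185 / 1 952 × 100 = 60.7

Old-age dependency ratio: 7.2
Total dependency ratio: 60.7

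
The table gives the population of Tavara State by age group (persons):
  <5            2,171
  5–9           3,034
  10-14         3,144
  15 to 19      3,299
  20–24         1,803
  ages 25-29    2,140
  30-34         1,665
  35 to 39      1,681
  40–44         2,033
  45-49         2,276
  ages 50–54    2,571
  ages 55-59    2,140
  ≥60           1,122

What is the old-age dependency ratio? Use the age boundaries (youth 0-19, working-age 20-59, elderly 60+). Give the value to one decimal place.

Old-age dependency ratio: 6.9

0–19: 2,171 + 3,034 + 3,144 + 3,299 = 11,648
20–59: 1,803 + 2,140 + 1,665 + 1,681 + 2,033 + 2,276 + 2,571 + 2,140 = 16,309
60+: 1,122
Old-age dependency ratio = 1,122 / 16,309 × 100 = 6.9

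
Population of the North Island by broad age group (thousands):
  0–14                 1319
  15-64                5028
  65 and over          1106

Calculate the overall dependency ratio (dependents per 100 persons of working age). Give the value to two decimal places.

Total dependency ratio: 48.23

Total dependency ratio = (1319 + 1106) / 5028 × 100 = 2425 / 5028 × 100 = 48.23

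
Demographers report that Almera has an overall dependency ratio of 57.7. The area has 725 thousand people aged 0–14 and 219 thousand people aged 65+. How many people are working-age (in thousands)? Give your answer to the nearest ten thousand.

Working-age: 1 640

Total dependency ratio = (youth + elderly) / working-age × 100
57.7 = (725 + 219) / W × 100
⇒ 1 640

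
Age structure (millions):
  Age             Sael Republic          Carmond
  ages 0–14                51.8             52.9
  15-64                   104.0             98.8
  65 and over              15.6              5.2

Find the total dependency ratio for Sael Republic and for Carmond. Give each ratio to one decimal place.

Sael Republic: (51.8 + 15.6) / 104.0 × 100 = 67.4 / 104.0 × 100 = 64.8
Carmond: (52.9 + 5.2) / 98.8 × 100 = 58.1 / 98.8 × 100 = 58.8

Sael Republic: 64.8
Carmond: 58.8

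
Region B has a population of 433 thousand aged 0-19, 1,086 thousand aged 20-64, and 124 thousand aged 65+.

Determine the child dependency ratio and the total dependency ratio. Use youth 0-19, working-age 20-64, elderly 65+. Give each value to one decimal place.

Youth dependency ratio: 39.9
Total dependency ratio: 51.3

Youth dependency ratio = 433 / 1,086 × 100 = 39.9
Total dependency ratio = (433 + 124) / 1,086 × 100 = 557 / 1,086 × 100 = 51.3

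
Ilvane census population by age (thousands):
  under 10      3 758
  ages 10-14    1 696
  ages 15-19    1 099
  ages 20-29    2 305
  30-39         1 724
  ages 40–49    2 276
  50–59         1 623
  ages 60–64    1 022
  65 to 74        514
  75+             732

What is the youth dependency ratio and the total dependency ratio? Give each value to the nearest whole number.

Youth dependency ratio: 54
Total dependency ratio: 67

0–14: 3 758 + 1 696 = 5 454
15–64: 1 099 + 2 305 + 1 724 + 2 276 + 1 623 + 1 022 = 10 049
65+: 514 + 732 = 1 246
Youth dependency ratio = 5 454 / 10 049 × 100 = 54
Total dependency ratio = (5 454 + 1 246) / 10 049 × 100 = 6 700 / 10 049 × 100 = 67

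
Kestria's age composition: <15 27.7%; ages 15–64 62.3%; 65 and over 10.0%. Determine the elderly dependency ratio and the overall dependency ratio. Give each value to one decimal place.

Old-age dependency ratio: 16.1
Total dependency ratio: 60.5

Old-age dependency ratio = 10.0 / 62.3 × 100 = 16.1
Total dependency ratio = (27.7 + 10.0) / 62.3 × 100 = 37.7 / 62.3 × 100 = 60.5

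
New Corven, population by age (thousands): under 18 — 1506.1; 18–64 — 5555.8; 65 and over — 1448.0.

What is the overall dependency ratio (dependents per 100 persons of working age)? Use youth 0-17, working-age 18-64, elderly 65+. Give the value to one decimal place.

Total dependency ratio: 53.2

Total dependency ratio = (1506.1 + 1448.0) / 5555.8 × 100 = 2954.1 / 5555.8 × 100 = 53.2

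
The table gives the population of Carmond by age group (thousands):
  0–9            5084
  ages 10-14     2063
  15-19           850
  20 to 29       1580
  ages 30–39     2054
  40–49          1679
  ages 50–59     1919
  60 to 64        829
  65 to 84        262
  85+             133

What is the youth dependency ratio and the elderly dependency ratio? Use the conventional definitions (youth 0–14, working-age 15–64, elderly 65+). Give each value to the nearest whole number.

Youth dependency ratio: 80
Old-age dependency ratio: 4

0–14: 5084 + 2063 = 7147
15–64: 850 + 1580 + 2054 + 1679 + 1919 + 829 = 8911
65+: 262 + 133 = 395
Youth dependency ratio = 7147 / 8911 × 100 = 80
Old-age dependency ratio = 395 / 8911 × 100 = 4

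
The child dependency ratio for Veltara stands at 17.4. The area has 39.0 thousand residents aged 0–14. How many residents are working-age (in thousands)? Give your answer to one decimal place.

Youth dependency ratio = youth / working-age × 100
17.4 = 39.0 / W × 100
⇒ 224.1

Working-age: 224.1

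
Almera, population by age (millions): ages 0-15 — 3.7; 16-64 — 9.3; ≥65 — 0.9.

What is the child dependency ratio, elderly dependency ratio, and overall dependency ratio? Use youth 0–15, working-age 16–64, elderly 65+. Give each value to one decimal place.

Youth dependency ratio = 3.7 / 9.3 × 100 = 39.8
Old-age dependency ratio = 0.9 / 9.3 × 100 = 9.7
Total dependency ratio = (3.7 + 0.9) / 9.3 × 100 = 4.6 / 9.3 × 100 = 49.5

Youth dependency ratio: 39.8
Old-age dependency ratio: 9.7
Total dependency ratio: 49.5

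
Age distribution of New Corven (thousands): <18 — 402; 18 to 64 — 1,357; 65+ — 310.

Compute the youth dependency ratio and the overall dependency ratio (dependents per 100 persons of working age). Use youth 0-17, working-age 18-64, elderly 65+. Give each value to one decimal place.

Youth dependency ratio = 402 / 1,357 × 100 = 29.6
Total dependency ratio = (402 + 310) / 1,357 × 100 = 712 / 1,357 × 100 = 52.5

Youth dependency ratio: 29.6
Total dependency ratio: 52.5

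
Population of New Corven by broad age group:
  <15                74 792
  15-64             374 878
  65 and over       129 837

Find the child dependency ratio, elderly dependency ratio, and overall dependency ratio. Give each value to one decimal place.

Youth dependency ratio = 74 792 / 374 878 × 100 = 20.0
Old-age dependency ratio = 129 837 / 374 878 × 100 = 34.6
Total dependency ratio = (74 792 + 129 837) / 374 878 × 100 = 204 629 / 374 878 × 100 = 54.6

Youth dependency ratio: 20.0
Old-age dependency ratio: 34.6
Total dependency ratio: 54.6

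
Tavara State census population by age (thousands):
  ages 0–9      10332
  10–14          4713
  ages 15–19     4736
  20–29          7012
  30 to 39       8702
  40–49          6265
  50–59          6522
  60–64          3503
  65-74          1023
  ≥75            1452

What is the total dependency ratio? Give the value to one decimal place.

0–14: 10332 + 4713 = 15045
15–64: 4736 + 7012 + 8702 + 6265 + 6522 + 3503 = 36740
65+: 1023 + 1452 = 2475
Total dependency ratio = (15045 + 2475) / 36740 × 100 = 17520 / 36740 × 100 = 47.7

Total dependency ratio: 47.7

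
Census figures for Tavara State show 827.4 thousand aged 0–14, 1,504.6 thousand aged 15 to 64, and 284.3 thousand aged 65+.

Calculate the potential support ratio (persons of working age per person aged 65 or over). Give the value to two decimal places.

Potential support ratio: 5.29

Potential support ratio = 1,504.6 / 284.3 = 5.29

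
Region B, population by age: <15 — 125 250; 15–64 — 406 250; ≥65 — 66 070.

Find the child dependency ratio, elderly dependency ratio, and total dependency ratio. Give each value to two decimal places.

Youth dependency ratio = 125 250 / 406 250 × 100 = 30.83
Old-age dependency ratio = 66 070 / 406 250 × 100 = 16.26
Total dependency ratio = (125 250 + 66 070) / 406 250 × 100 = 191 320 / 406 250 × 100 = 47.09

Youth dependency ratio: 30.83
Old-age dependency ratio: 16.26
Total dependency ratio: 47.09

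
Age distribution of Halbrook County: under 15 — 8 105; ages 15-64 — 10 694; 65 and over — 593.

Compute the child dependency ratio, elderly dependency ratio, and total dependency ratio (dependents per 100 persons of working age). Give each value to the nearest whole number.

Youth dependency ratio = 8 105 / 10 694 × 100 = 76
Old-age dependency ratio = 593 / 10 694 × 100 = 6
Total dependency ratio = (8 105 + 593) / 10 694 × 100 = 8 698 / 10 694 × 100 = 81

Youth dependency ratio: 76
Old-age dependency ratio: 6
Total dependency ratio: 81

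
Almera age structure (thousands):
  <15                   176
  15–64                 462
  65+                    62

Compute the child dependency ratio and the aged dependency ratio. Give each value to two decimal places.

Youth dependency ratio = 176 / 462 × 100 = 38.10
Old-age dependency ratio = 62 / 462 × 100 = 13.42

Youth dependency ratio: 38.10
Old-age dependency ratio: 13.42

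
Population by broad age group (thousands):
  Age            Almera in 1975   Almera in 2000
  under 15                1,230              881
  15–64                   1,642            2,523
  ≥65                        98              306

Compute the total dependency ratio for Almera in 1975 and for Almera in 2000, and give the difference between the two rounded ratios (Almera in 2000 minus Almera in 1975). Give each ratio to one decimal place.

Almera in 1975: (1,230 + 98) / 1,642 × 100 = 1,328 / 1,642 × 100 = 80.9
Almera in 2000: (881 + 306) / 2,523 × 100 = 1,187 / 2,523 × 100 = 47.0

Almera in 1975: 80.9
Almera in 2000: 47.0
Difference: -33.9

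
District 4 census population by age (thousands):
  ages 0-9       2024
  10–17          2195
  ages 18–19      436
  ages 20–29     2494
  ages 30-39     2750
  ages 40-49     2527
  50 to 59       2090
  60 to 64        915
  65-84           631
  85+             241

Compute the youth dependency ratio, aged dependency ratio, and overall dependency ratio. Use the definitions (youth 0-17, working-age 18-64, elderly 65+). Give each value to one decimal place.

0–17: 2024 + 2195 = 4219
18–64: 436 + 2494 + 2750 + 2527 + 2090 + 915 = 11212
65+: 631 + 241 = 872
Youth dependency ratio = 4219 / 11212 × 100 = 37.6
Old-age dependency ratio = 872 / 11212 × 100 = 7.8
Total dependency ratio = (4219 + 872) / 11212 × 100 = 5091 / 11212 × 100 = 45.4

Youth dependency ratio: 37.6
Old-age dependency ratio: 7.8
Total dependency ratio: 45.4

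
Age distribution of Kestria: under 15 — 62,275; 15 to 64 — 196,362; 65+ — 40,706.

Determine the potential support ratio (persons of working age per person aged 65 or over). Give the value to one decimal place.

Potential support ratio: 4.8

Potential support ratio = 196,362 / 40,706 = 4.8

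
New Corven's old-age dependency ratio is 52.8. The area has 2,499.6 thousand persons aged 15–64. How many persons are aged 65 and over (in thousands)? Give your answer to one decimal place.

Old-age dependency ratio = elderly / working-age × 100
52.8 = E / 2,499.6 × 100
⇒ 1,319.8

Aged 65 and over: 1,319.8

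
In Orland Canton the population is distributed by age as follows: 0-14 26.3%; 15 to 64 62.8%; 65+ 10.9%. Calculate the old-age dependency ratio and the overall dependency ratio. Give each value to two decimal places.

Old-age dependency ratio = 10.9 / 62.8 × 100 = 17.36
Total dependency ratio = (26.3 + 10.9) / 62.8 × 100 = 37.2 / 62.8 × 100 = 59.24

Old-age dependency ratio: 17.36
Total dependency ratio: 59.24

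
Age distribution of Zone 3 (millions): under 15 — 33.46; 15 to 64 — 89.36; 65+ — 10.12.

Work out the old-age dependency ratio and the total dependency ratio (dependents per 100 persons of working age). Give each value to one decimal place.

Old-age dependency ratio: 11.3
Total dependency ratio: 48.8

Old-age dependency ratio = 10.12 / 89.36 × 100 = 11.3
Total dependency ratio = (33.46 + 10.12) / 89.36 × 100 = 43.58 / 89.36 × 100 = 48.8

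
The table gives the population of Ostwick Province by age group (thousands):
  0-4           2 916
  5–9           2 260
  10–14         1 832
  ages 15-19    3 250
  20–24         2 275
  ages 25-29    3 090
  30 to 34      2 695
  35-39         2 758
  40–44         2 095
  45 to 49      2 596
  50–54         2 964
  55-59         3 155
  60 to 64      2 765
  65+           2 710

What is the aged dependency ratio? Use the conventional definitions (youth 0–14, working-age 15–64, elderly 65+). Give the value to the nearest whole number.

Old-age dependency ratio: 10

0–14: 2 916 + 2 260 + 1 832 = 7 008
15–64: 3 250 + 2 275 + 3 090 + 2 695 + 2 758 + 2 095 + 2 596 + 2 964 + 3 155 + 2 765 = 27 643
65+: 2 710
Old-age dependency ratio = 2 710 / 27 643 × 100 = 10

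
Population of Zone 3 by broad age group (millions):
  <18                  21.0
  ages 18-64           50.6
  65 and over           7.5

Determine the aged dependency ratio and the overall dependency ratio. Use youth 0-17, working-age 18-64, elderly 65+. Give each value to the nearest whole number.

Old-age dependency ratio: 15
Total dependency ratio: 56

Old-age dependency ratio = 7.5 / 50.6 × 100 = 15
Total dependency ratio = (21.0 + 7.5) / 50.6 × 100 = 28.5 / 50.6 × 100 = 56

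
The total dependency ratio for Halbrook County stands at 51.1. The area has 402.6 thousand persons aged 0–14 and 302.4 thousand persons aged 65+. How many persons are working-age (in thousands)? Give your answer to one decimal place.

Working-age: 1,379.6

Total dependency ratio = (youth + elderly) / working-age × 100
51.1 = (402.6 + 302.4) / W × 100
⇒ 1,379.6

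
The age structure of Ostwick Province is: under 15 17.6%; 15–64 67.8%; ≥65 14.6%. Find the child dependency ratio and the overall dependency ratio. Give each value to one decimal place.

Youth dependency ratio = 17.6 / 67.8 × 100 = 26.0
Total dependency ratio = (17.6 + 14.6) / 67.8 × 100 = 32.2 / 67.8 × 100 = 47.5

Youth dependency ratio: 26.0
Total dependency ratio: 47.5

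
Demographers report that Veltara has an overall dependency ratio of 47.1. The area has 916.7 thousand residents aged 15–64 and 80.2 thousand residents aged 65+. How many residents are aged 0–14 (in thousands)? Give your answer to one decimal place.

Total dependency ratio = (youth + elderly) / working-age × 100
47.1 = (Y + 80.2) / 916.7 × 100
⇒ 351.6

Aged 0–14: 351.6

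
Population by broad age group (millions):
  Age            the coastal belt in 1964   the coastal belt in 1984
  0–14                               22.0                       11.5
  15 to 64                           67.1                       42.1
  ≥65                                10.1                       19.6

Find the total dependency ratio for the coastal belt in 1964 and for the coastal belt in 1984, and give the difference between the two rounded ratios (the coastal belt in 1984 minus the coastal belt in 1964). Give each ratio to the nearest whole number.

the coastal belt in 1964: (22.0 + 10.1) / 67.1 × 100 = 32.1 / 67.1 × 100 = 48
the coastal belt in 1984: (11.5 + 19.6) / 42.1 × 100 = 31.1 / 42.1 × 100 = 74

the coastal belt in 1964: 48
the coastal belt in 1984: 74
Difference: +26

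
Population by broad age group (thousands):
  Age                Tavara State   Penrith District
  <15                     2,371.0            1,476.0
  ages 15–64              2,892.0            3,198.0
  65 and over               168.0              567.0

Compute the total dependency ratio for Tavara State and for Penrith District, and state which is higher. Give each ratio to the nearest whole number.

Tavara State: 88
Penrith District: 64
Higher: Tavara State

Tavara State: (2,371.0 + 168.0) / 2,892.0 × 100 = 2,539.0 / 2,892.0 × 100 = 88
Penrith District: (1,476.0 + 567.0) / 3,198.0 × 100 = 2,043.0 / 3,198.0 × 100 = 64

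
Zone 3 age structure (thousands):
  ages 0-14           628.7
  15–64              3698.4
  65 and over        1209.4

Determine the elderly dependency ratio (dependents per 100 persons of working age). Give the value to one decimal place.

Old-age dependency ratio: 32.7

Old-age dependency ratio = 1209.4 / 3698.4 × 100 = 32.7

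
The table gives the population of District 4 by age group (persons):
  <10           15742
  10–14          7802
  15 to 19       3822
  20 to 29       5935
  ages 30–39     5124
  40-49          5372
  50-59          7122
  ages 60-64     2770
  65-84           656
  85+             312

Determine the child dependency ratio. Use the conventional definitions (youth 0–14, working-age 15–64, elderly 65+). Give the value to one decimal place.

Youth dependency ratio: 78.1

0–14: 15742 + 7802 = 23544
15–64: 3822 + 5935 + 5124 + 5372 + 7122 + 2770 = 30145
65+: 656 + 312 = 968
Youth dependency ratio = 23544 / 30145 × 100 = 78.1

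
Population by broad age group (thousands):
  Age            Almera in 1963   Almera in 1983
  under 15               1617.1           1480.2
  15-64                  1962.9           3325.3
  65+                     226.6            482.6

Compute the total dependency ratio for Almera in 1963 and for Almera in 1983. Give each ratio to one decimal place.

Almera in 1963: (1617.1 + 226.6) / 1962.9 × 100 = 1843.7 / 1962.9 × 100 = 93.9
Almera in 1983: (1480.2 + 482.6) / 3325.3 × 100 = 1962.8 / 3325.3 × 100 = 59.0

Almera in 1963: 93.9
Almera in 1983: 59.0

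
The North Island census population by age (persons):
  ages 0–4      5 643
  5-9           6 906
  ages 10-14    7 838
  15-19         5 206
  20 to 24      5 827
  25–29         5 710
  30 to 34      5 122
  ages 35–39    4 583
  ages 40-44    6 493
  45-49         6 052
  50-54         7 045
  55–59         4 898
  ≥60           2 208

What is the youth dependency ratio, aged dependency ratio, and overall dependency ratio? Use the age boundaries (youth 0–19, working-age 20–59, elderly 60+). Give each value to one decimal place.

Youth dependency ratio: 56.0
Old-age dependency ratio: 4.8
Total dependency ratio: 60.8

0–19: 5 643 + 6 906 + 7 838 + 5 206 = 25 593
20–59: 5 827 + 5 710 + 5 122 + 4 583 + 6 493 + 6 052 + 7 045 + 4 898 = 45 730
60+: 2 208
Youth dependency ratio = 25 593 / 45 730 × 100 = 56.0
Old-age dependency ratio = 2 208 / 45 730 × 100 = 4.8
Total dependency ratio = (25 593 + 2 208) / 45 730 × 100 = 27 801 / 45 730 × 100 = 60.8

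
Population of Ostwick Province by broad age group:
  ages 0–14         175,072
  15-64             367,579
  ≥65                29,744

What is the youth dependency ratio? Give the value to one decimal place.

Youth dependency ratio: 47.6

Youth dependency ratio = 175,072 / 367,579 × 100 = 47.6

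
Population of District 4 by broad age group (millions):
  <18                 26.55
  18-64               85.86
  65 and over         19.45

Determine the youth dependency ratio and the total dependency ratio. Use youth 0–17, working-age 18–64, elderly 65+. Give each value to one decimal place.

Youth dependency ratio = 26.55 / 85.86 × 100 = 30.9
Total dependency ratio = (26.55 + 19.45) / 85.86 × 100 = 46.00 / 85.86 × 100 = 53.6

Youth dependency ratio: 30.9
Total dependency ratio: 53.6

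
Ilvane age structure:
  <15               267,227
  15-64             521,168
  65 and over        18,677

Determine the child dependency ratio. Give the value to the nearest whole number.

Youth dependency ratio: 51

Youth dependency ratio = 267,227 / 521,168 × 100 = 51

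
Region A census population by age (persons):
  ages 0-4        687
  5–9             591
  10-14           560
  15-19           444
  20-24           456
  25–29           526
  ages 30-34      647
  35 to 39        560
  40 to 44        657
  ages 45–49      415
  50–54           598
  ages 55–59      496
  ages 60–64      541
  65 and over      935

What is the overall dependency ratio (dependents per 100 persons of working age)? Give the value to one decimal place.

Total dependency ratio: 51.9

0–14: 687 + 591 + 560 = 1,838
15–64: 444 + 456 + 526 + 647 + 560 + 657 + 415 + 598 + 496 + 541 = 5,340
65+: 935
Total dependency ratio = (1,838 + 935) / 5,340 × 100 = 2,773 / 5,340 × 100 = 51.9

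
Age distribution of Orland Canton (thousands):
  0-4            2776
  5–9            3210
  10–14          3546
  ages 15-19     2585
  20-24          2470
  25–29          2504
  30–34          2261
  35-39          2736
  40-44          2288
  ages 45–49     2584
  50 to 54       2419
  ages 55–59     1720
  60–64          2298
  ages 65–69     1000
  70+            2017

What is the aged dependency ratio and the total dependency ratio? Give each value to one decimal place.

Old-age dependency ratio: 12.6
Total dependency ratio: 52.6

0–14: 2776 + 3210 + 3546 = 9532
15–64: 2585 + 2470 + 2504 + 2261 + 2736 + 2288 + 2584 + 2419 + 1720 + 2298 = 23865
65+: 1000 + 2017 = 3017
Old-age dependency ratio = 3017 / 23865 × 100 = 12.6
Total dependency ratio = (9532 + 3017) / 23865 × 100 = 12549 / 23865 × 100 = 52.6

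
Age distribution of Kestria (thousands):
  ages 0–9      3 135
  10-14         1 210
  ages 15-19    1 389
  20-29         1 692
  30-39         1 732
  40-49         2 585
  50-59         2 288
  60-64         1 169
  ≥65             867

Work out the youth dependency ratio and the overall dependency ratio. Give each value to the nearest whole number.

0–14: 3 135 + 1 210 = 4 345
15–64: 1 389 + 1 692 + 1 732 + 2 585 + 2 288 + 1 169 = 10 855
65+: 867
Youth dependency ratio = 4 345 / 10 855 × 100 = 40
Total dependency ratio = (4 345 + 867) / 10 855 × 100 = 5 212 / 10 855 × 100 = 48

Youth dependency ratio: 40
Total dependency ratio: 48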